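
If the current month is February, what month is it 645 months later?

November

645 mod 12 = 9 (since 53·12 = 636).
February + 9 months → November.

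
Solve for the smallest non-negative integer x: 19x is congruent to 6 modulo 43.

19⁻¹ ≡ 34 (mod 43) because 19·34 = 646 = 15·43 + 1.
Multiplying both sides by 34: x ≡ 34·6 = 204 ≡ 32 (mod 43).
Check: 19·32 = 608 = 14·43 + 6.

32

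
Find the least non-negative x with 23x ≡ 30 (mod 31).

4

23⁻¹ ≡ 27 (mod 31) because 23·27 = 621 = 20·31 + 1.
So x ≡ 27·30 = 810 ≡ 4 (mod 31).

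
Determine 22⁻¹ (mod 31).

24

22·24 = 528 = 17·31 + 1, so 22⁻¹ ≡ 24 (mod 31).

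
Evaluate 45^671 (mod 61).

36

By repeated squaring mod 61: 45^1≡45, 45^2≡12, 45^4≡22, 45^8≡57, 45^16≡16, 45^32≡12, 45^64≡22, 45^128≡57, 45^256≡16, 45^512≡12.
671 = 1 + 2 + 4 + 8 + 16 + 128 + 512, so 45^671 ≡ 45·12·22·57·16·57·12 ≡ 36 (mod 61).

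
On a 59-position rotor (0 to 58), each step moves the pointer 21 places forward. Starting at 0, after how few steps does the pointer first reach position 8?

The inverse of 21 mod 59 is 45 (since 21·45 = 945 ≡ 1).
So x ≡ 45·8 = 360 ≡ 6 (mod 59).

6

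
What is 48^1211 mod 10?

Powers of 8 mod 10 repeat with period 4: 8, 4, 2, 6.
1211 mod 4 = 3, so the last digit matches 8^3 = 2.

2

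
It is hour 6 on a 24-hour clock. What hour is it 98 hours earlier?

Dividing 98 by 24 gives quotient 4 and remainder 2.
(6 − 2) mod 24 = 4.

4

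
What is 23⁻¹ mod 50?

50 = 2·23 + 4
23 = 5·4 + 3
4 = 1·3 + 1
3 = 3·1 + 0
Back-substituting gives 23·37 ≡ 1 (mod 50).

37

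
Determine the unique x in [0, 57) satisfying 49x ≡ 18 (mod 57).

12

The inverse of 49 mod 57 is 7 (since 49·7 = 343 ≡ 1).
Multiplying both sides by 7: x ≡ 7·18 = 126 ≡ 12 (mod 57).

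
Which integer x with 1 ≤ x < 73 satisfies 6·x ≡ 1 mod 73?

6·61 = 366 = 5·73 + 1, so 6⁻¹ ≡ 61 (mod 73).

61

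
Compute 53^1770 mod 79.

64

By repeated squaring mod 79: 53^1≡53, 53^2≡44, 53^4≡40, 53^8≡20, 53^16≡5, 53^32≡25, 53^64≡72, 53^128≡49, 53^256≡31, 53^512≡13, 53^1024≡11.
1770 = 2 + 8 + 32 + 64 + 128 + 512 + 1024, so 53^1770 ≡ 44·20·25·72·49·13·11 ≡ 64 (mod 79).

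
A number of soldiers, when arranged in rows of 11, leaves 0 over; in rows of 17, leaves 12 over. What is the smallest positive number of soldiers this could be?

x ≡ 0 (mod 11) gives x ∈ {0, 11, 22, 33, 44, 55, 66, 77, …}.
The first of these with x mod 17 = 12 is 165.

165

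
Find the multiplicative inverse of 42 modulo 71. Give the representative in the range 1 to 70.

42·22 = 924 = 13·71 + 1, so 42⁻¹ ≡ 22 (mod 71).

22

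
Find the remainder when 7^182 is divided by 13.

10

Square-and-reduce mod 13: 7^1≡7, 7^2≡10, 7^4≡9, 7^8≡3, 7^16≡9, 7^32≡3, 7^64≡9, 7^128≡3.
Since 182 = 2 + 4 + 16 + 32 + 128 in binary, 7^182 ≡ 10·9·9·3·3 ≡ 10 (mod 13).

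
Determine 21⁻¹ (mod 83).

4

83 = 3·21 + 20
21 = 1·20 + 1
20 = 20·1 + 0
Back-substituting gives 21·4 ≡ 1 (mod 83).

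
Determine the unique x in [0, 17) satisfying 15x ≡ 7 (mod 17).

5

15⁻¹ ≡ 8 (mod 17) because 15·8 = 120 = 7·17 + 1.
Multiplying both sides by 8: x ≡ 8·7 = 56 ≡ 5 (mod 17).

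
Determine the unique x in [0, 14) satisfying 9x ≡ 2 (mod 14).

8

9⁻¹ ≡ 11 (mod 14) because 9·11 = 99 = 7·14 + 1.
So x ≡ 11·2 = 22 ≡ 8 (mod 14).
Check: 9·8 = 72 = 5·14 + 2.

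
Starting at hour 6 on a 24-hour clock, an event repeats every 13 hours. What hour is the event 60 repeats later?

18

60·13 = 780.
780 − 32·24 = 12, so 780 ≡ 12 (mod 24).
(6 + 12) mod 24 = 18.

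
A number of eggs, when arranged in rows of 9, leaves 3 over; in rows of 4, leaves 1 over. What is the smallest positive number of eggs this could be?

Since 4·7 ≡ 1 (mod 9), take x = 1 + 4·((3−1)·7 mod 9) = 1 + 4·5 = 21.
Check: 21 mod 9 = 3, 21 mod 4 = 1.

21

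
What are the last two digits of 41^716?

41

Square-and-reduce mod 100: 41^1≡41, 41^2≡81, 41^4≡61, 41^8≡21, 41^16≡41, 41^32≡81, 41^64≡61, 41^128≡21, 41^256≡41, 41^512≡81.
Since 716 = 4 + 8 + 64 + 128 + 512 in binary, 41^716 ≡ 61·21·61·21·81 ≡ 41 (mod 100).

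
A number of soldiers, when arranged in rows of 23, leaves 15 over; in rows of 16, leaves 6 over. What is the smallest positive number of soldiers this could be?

Since 16·13 ≡ 1 (mod 23), take x = 6 + 16·((15−6)·13 mod 23) = 6 + 16·2 = 38.
Check: 38 mod 23 = 15, 38 mod 16 = 6.

38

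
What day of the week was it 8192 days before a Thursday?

Dividing 8192 by 7 gives quotient 1170 and remainder 2.
Thursday − 2 days → Tuesday.

Tuesday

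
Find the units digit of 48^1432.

6

Last digits of 8^n: 8, 4, 2, 6 (period 4).
1432 leaves remainder 0 on division by 4, so 48^1432 ends in 6.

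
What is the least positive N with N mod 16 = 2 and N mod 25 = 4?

354

x ≡ 2 (mod 16) gives x ∈ {2, 18, 34, 50, 66, 82, 98, 114, …}.
The first of these with x mod 25 = 4 is 354.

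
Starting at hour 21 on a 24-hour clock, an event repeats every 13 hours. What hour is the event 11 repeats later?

11·13 = 143.
143 − 5·24 = 23, so 143 ≡ 23 (mod 24).
(21 + 23) mod 24 = 20.

20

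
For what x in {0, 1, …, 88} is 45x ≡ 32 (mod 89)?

64

45⁻¹ ≡ 2 (mod 89) because 45·2 = 90 = 1·89 + 1.
Multiplying both sides by 2: x ≡ 2·32 = 64 ≡ 64 (mod 89).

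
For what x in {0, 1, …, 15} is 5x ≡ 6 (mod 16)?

The inverse of 5 mod 16 is 13 (since 5·13 = 65 ≡ 1).
So x ≡ 13·6 = 78 ≡ 14 (mod 16).

14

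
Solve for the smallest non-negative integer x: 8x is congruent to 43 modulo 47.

23

8⁻¹ ≡ 6 (mod 47) because 8·6 = 48 = 1·47 + 1.
Multiplying both sides by 6: x ≡ 6·43 = 258 ≡ 23 (mod 47).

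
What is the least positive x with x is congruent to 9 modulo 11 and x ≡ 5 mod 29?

295

Since 29·8 ≡ 1 (mod 11), take x = 5 + 29·((9−5)·8 mod 11) = 5 + 29·10 = 295.
Check: 295 mod 11 = 9, 295 mod 29 = 5.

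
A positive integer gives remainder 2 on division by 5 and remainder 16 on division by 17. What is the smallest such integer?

67

x ≡ 2 (mod 5) gives x ∈ {2, 7, 12, 17, 22, 27, 32, 37, …}.
The first of these with x mod 17 = 16 is 67.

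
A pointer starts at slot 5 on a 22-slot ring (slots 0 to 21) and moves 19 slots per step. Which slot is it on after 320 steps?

320·19 = 6080.
6080 mod 22 = 8 (since 276·22 = 6072).
(5 + 8) mod 22 = 13.

13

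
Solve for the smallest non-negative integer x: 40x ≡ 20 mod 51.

26

The inverse of 40 mod 51 is 37 (since 40·37 = 1480 ≡ 1).
So x ≡ 37·20 = 740 ≡ 26 (mod 51).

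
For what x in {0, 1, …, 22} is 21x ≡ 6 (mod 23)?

20

The inverse of 21 mod 23 is 11 (since 21·11 = 231 ≡ 1).
So x ≡ 11·6 = 66 ≡ 20 (mod 23).
Check: 21·20 = 420 = 18·23 + 6.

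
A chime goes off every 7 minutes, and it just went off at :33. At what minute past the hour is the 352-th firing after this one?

352·7 = 2464.
2464 mod 60 = 4 (since 41·60 = 2460).
(33 + 4) mod 60 = 37.

37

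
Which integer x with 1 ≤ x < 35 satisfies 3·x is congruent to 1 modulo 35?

3·12 = 36 = 1·35 + 1, so 3⁻¹ ≡ 12 (mod 35).

12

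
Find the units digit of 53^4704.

Last digits of 3^n: 3, 9, 7, 1 (period 4).
4704 leaves remainder 0 on division by 4, so 53^4704 ends in 1.

1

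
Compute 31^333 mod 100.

Successive squares of 31 mod 100: 31^1≡31, 31^2≡61, 31^4≡21, 31^8≡41, 31^16≡81, 31^32≡61, 31^64≡21, 31^128≡41, 31^256≡81.
333 = 1 + 4 + 8 + 64 + 256, so 31^333 ≡ 31·21·41·21·81 ≡ 91 (mod 100).

91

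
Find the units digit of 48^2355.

The units digit of 48^n cycles with period 4: 8, 4, 2, 6, …
2355 mod 4 = 3, so the last digit matches 8^3 = 2.

2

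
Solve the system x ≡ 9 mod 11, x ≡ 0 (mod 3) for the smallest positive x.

x ≡ 0 (mod 3) gives x ∈ {0, 3, 6, 9}.
The first of these with x mod 11 = 9 is 9.

9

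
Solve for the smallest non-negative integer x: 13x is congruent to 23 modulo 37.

16

The inverse of 13 mod 37 is 20 (since 13·20 = 260 ≡ 1).
Multiplying both sides by 20: x ≡ 20·23 = 460 ≡ 16 (mod 37).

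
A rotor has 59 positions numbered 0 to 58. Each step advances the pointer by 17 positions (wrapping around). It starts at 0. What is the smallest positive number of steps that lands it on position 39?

37

The inverse of 17 mod 59 is 7 (since 17·7 = 119 ≡ 1).
So x ≡ 7·39 = 273 ≡ 37 (mod 59).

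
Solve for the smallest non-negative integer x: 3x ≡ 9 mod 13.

3

The inverse of 3 mod 13 is 9 (since 3·9 = 27 ≡ 1).
So x ≡ 9·9 = 81 ≡ 3 (mod 13).
Check: 3·3 = 9 = 0·13 + 9.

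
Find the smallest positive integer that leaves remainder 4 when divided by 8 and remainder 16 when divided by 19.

92

Since 19·3 ≡ 1 (mod 8), take x = 16 + 19·((4−16)·3 mod 8) = 16 + 19·4 = 92.
Check: 92 mod 8 = 4, 92 mod 19 = 16.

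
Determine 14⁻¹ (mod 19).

15

19 = 1·14 + 5
14 = 2·5 + 4
5 = 1·4 + 1
4 = 4·1 + 0
Back-substituting gives 14·15 ≡ 1 (mod 19).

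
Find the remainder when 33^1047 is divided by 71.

13

By repeated squaring mod 71: 33^1≡33, 33^2≡24, 33^4≡8, 33^8≡64, 33^16≡49, 33^32≡58, 33^64≡27, 33^128≡19, 33^256≡6, 33^512≡36, 33^1024≡18.
Since 1047 = 1 + 2 + 4 + 16 + 1024 in binary, 33^1047 ≡ 33·24·8·49·18 ≡ 13 (mod 71).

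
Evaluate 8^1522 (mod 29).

4

By repeated squaring mod 29: 8^1≡8, 8^2≡6, 8^4≡7, 8^8≡20, 8^16≡23, 8^32≡7, 8^64≡20, 8^128≡23, 8^256≡7, 8^512≡20, 8^1024≡23.
Since 1522 = 2 + 16 + 32 + 64 + 128 + 256 + 1024 in binary, 8^1522 ≡ 6·23·7·20·23·7·23 ≡ 4 (mod 29).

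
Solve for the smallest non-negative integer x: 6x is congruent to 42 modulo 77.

6⁻¹ ≡ 13 (mod 77) because 6·13 = 78 = 1·77 + 1.
Multiplying both sides by 13: x ≡ 13·42 = 546 ≡ 7 (mod 77).
Check: 6·7 = 42 = 0·77 + 42.

7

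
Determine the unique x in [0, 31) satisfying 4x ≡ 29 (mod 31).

4⁻¹ ≡ 8 (mod 31) because 4·8 = 32 = 1·31 + 1.
Multiplying both sides by 8: x ≡ 8·29 = 232 ≡ 15 (mod 31).
Check: 4·15 = 60 = 1·31 + 29.

15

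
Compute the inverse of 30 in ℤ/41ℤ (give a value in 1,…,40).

30·26 = 780 = 19·41 + 1, so 30⁻¹ ≡ 26 (mod 41).

26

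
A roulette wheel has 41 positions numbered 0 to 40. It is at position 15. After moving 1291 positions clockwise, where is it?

1291 − 31·41 = 20, so 1291 ≡ 20 (mod 41).
(15 + 20) mod 41 = 35.

35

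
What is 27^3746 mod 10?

9

Last digits of 7^n: 7, 9, 3, 1 (period 4).
3746 leaves remainder 2 on division by 4, so 27^3746 ends in 9.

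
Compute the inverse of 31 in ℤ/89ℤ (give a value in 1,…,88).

89 = 2·31 + 27
31 = 1·27 + 4
27 = 6·4 + 3
4 = 1·3 + 1
3 = 3·1 + 0
Back-substituting gives 31·23 ≡ 1 (mod 89).

23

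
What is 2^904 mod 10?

Last digits of 2^n: 2, 4, 8, 6 (period 4).
904 leaves remainder 0 on division by 4, so 2^904 ends in 6.

6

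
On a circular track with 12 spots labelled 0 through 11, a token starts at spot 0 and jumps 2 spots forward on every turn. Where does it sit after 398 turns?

398·2 = 796.
796 = 66·12 + 4, so 796 mod 12 = 4.
(0 + 4) mod 12 = 4.

4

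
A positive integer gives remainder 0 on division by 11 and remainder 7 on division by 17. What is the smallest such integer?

143

Since 17·2 ≡ 1 (mod 11), take x = 7 + 17·((0−7)·2 mod 11) = 7 + 17·8 = 143.
Check: 143 mod 11 = 0, 143 mod 17 = 7.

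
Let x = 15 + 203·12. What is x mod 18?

3

203·12 = 2436.
Dividing 2436 by 18 gives quotient 135 and remainder 6.
(15 + 6) mod 18 = 3.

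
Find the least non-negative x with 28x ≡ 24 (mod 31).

23

28⁻¹ ≡ 10 (mod 31) because 28·10 = 280 = 9·31 + 1.
Multiplying both sides by 10: x ≡ 10·24 = 240 ≡ 23 (mod 31).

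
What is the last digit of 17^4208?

The units digit of 17^n cycles with period 4: 7, 9, 3, 1, …
4208 leaves remainder 0 on division by 4, so 17^4208 ends in 1.

1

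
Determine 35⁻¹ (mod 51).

35

35·35 = 1225 = 24·51 + 1, so 35⁻¹ ≡ 35 (mod 51).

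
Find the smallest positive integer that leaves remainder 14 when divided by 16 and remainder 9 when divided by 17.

Since 17·1 ≡ 1 (mod 16), take x = 9 + 17·((14−9)·1 mod 16) = 9 + 17·5 = 94.
Check: 94 mod 16 = 14, 94 mod 17 = 9.

94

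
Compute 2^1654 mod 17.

13

By repeated squaring mod 17: 2^1≡2, 2^2≡4, 2^4≡16, 2^8≡1, 2^16≡1, 2^32≡1, 2^64≡1, 2^128≡1, 2^256≡1, 2^512≡1, 2^1024≡1.
1654 = 2 + 4 + 16 + 32 + 64 + 512 + 1024, so 2^1654 ≡ 4·16·1·1·1·1·1 ≡ 13 (mod 17).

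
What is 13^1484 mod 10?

Powers of 3 mod 10 repeat with period 4: 3, 9, 7, 1.
1484 mod 4 = 0, so the last digit matches 3^4 = 1.

1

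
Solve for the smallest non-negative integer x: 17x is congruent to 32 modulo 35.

The inverse of 17 mod 35 is 33 (since 17·33 = 561 ≡ 1).
Multiplying both sides by 33: x ≡ 33·32 = 1056 ≡ 6 (mod 35).
Check: 17·6 = 102 = 2·35 + 32.

6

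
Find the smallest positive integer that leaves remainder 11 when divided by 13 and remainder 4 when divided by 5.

24

x ≡ 4 (mod 5) gives x ∈ {4, 9, 14, 19, 24}.
The first of these with x mod 13 = 11 is 24.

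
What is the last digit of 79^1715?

The units digit of 79^n cycles with period 2: 9, 1, …
1715 mod 2 = 1, so the last digit matches 9^1 = 9.

9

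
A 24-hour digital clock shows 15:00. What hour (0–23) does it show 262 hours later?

262 − 10·24 = 22, so 262 ≡ 22 (mod 24).
(15 + 22) mod 24 = 13.

13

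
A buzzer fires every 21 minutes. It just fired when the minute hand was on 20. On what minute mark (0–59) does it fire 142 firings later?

2

142·21 = 2982.
2982 = 49·60 + 42, so 2982 mod 60 = 42.
(20 + 42) mod 60 = 2.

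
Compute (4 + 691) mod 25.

20

Dividing 691 by 25 gives quotient 27 and remainder 16.
(4 + 16) mod 25 = 20.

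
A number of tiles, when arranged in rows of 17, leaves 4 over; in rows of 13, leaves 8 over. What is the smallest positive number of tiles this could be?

21

x ≡ 8 (mod 13) gives x ∈ {8, 21}.
The first of these with x mod 17 = 4 is 21.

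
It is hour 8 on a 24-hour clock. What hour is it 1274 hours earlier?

6

Dividing 1274 by 24 gives quotient 53 and remainder 2.
(8 − 2) mod 24 = 6.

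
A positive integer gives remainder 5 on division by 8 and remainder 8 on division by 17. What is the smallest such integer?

x ≡ 5 (mod 8) gives x ∈ {5, 13, 21, 29, 37, 45, 53, 61, …}.
The first of these with x mod 17 = 8 is 93.

93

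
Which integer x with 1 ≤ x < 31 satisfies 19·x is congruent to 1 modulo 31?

18

19·18 = 342 = 11·31 + 1, so 19⁻¹ ≡ 18 (mod 31).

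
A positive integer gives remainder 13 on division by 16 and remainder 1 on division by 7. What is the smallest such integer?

Since 7·7 ≡ 1 (mod 16), take x = 1 + 7·((13−1)·7 mod 16) = 1 + 7·4 = 29.
Check: 29 mod 16 = 13, 29 mod 7 = 1.

29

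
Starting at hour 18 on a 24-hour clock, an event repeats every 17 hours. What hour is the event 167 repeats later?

167·17 = 2839.
2839 = 118·24 + 7, so 2839 mod 24 = 7.
(18 + 7) mod 24 = 1.

1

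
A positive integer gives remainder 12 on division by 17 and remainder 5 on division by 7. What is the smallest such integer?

12

Since 7·5 ≡ 1 (mod 17), take x = 5 + 7·((12−5)·5 mod 17) = 5 + 7·1 = 12.
Check: 12 mod 17 = 12, 12 mod 7 = 5.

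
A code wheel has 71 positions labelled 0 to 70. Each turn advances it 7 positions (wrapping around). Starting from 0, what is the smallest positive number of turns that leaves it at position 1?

7·61 = 427 = 6·71 + 1, so 7⁻¹ ≡ 61 (mod 71).

61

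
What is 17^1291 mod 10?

3

The units digit of 17^n cycles with period 4: 7, 9, 3, 1, …
1291 mod 4 = 3, so the last digit matches 7^3 = 3.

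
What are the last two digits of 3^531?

47

Square-and-reduce mod 100: 3^1≡3, 3^2≡9, 3^4≡81, 3^8≡61, 3^16≡21, 3^32≡41, 3^64≡81, 3^128≡61, 3^256≡21, 3^512≡41.
531 = 1 + 2 + 16 + 512, so 3^531 ≡ 3·9·21·41 ≡ 47 (mod 100).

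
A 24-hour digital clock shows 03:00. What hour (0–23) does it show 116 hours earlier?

Dividing 116 by 24 gives quotient 4 and remainder 20.
(3 − 20) mod 24 = 7.

7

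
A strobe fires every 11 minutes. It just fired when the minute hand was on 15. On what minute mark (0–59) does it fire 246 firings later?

21

246·11 = 2706.
Dividing 2706 by 60 gives quotient 45 and remainder 6.
(15 + 6) mod 60 = 21.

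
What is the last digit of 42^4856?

6

Last digits of 2^n: 2, 4, 8, 6 (period 4).
4856 leaves remainder 0 on division by 4, so 42^4856 ends in 6.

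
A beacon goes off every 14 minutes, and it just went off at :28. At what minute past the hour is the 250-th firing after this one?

48

250·14 = 3500.
3500 mod 60 = 20 (since 58·60 = 3480).
(28 + 20) mod 60 = 48.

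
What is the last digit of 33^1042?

The units digit of 33^n cycles with period 4: 3, 9, 7, 1, …
1042 mod 4 = 2, so the last digit matches 3^2 = 9.

9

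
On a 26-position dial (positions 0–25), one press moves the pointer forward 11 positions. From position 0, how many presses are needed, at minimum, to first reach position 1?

11·19 = 209 = 8·26 + 1, so 11⁻¹ ≡ 19 (mod 26).

19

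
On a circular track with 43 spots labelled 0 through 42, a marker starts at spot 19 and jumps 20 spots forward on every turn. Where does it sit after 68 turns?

3

68·20 = 1360.
Dividing 1360 by 43 gives quotient 31 and remainder 27.
(19 + 27) mod 43 = 3.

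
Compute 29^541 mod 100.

29

By repeated squaring mod 100: 29^1≡29, 29^2≡41, 29^4≡81, 29^8≡61, 29^16≡21, 29^32≡41, 29^64≡81, 29^128≡61, 29^256≡21, 29^512≡41.
541 = 1 + 4 + 8 + 16 + 512, so 29^541 ≡ 29·81·61·21·41 ≡ 29 (mod 100).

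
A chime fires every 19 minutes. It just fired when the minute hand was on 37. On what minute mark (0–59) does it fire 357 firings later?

40

357·19 = 6783.
Dividing 6783 by 60 gives quotient 113 and remainder 3.
(37 + 3) mod 60 = 40.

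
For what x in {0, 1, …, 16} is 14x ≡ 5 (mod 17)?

14⁻¹ ≡ 11 (mod 17) because 14·11 = 154 = 9·17 + 1.
So x ≡ 11·5 = 55 ≡ 4 (mod 17).

4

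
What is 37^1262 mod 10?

Powers of 7 mod 10 repeat with period 4: 7, 9, 3, 1.
1262 mod 4 = 2, so the last digit matches 7^2 = 9.

9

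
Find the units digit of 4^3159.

The units digit of 4^n cycles with period 2: 4, 6, …
3159 mod 2 = 1, so the last digit matches 4^1 = 4.

4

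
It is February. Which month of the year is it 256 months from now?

Dividing 256 by 12 gives quotient 21 and remainder 4.
February + 4 months → June.

June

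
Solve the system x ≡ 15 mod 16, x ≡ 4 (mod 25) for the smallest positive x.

Since 25·9 ≡ 1 (mod 16), take x = 4 + 25·((15−4)·9 mod 16) = 4 + 25·3 = 79.
Check: 79 mod 16 = 15, 79 mod 25 = 4.

79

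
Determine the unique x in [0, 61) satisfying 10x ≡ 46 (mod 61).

The inverse of 10 mod 61 is 55 (since 10·55 = 550 ≡ 1).
So x ≡ 55·46 = 2530 ≡ 29 (mod 61).
Check: 10·29 = 290 = 4·61 + 46.

29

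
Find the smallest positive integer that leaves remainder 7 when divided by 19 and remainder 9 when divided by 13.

Since 13·3 ≡ 1 (mod 19), take x = 9 + 13·((7−9)·3 mod 19) = 9 + 13·13 = 178.
Check: 178 mod 19 = 7, 178 mod 13 = 9.

178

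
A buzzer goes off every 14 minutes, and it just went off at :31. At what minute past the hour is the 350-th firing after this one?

350·14 = 4900.
4900 mod 60 = 40 (since 81·60 = 4860).
(31 + 40) mod 60 = 11.

11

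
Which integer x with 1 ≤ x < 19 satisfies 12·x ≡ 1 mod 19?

12·8 = 96 = 5·19 + 1, so 12⁻¹ ≡ 8 (mod 19).

8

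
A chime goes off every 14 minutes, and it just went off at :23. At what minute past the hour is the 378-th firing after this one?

378·14 = 5292.
5292 − 88·60 = 12, so 5292 ≡ 12 (mod 60).
(23 + 12) mod 60 = 35.

35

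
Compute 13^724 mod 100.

By repeated squaring mod 100: 13^1≡13, 13^2≡69, 13^4≡61, 13^8≡21, 13^16≡41, 13^32≡81, 13^64≡61, 13^128≡21, 13^256≡41, 13^512≡81.
Since 724 = 4 + 16 + 64 + 128 + 512 in binary, 13^724 ≡ 61·41·61·21·81 ≡ 61 (mod 100).

61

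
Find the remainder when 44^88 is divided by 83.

Square-and-reduce mod 83: 44^1≡44, 44^2≡27, 44^4≡65, 44^8≡75, 44^16≡64, 44^32≡29, 44^64≡11.
88 = 8 + 16 + 64, so 44^88 ≡ 75·64·11 ≡ 12 (mod 83).

12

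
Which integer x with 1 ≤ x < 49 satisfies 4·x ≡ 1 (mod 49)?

49 = 12·4 + 1
4 = 4·1 + 0
Back-substituting gives 4·37 ≡ 1 (mod 49).

37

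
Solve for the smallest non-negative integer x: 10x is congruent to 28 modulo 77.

10⁻¹ ≡ 54 (mod 77) because 10·54 = 540 = 7·77 + 1.
So x ≡ 54·28 = 1512 ≡ 49 (mod 77).

49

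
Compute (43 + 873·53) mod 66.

46

873·53 = 46269.
46269 − 701·66 = 3, so 46269 ≡ 3 (mod 66).
(43 + 3) mod 66 = 46.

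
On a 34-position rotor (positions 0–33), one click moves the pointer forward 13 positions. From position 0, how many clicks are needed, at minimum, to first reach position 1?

21

13·21 = 273 = 8·34 + 1, so 13⁻¹ ≡ 21 (mod 34).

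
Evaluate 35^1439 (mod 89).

6

By repeated squaring mod 89: 35^1≡35, 35^2≡68, 35^4≡85, 35^8≡16, 35^16≡78, 35^32≡32, 35^64≡45, 35^128≡67, 35^256≡39, 35^512≡8, 35^1024≡64.
Since 1439 = 1 + 2 + 4 + 8 + 16 + 128 + 256 + 1024 in binary, 35^1439 ≡ 35·68·85·16·78·67·39·64 ≡ 6 (mod 89).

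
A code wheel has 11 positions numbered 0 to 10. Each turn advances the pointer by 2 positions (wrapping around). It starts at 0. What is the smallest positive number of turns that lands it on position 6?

3

2⁻¹ ≡ 6 (mod 11) because 2·6 = 12 = 1·11 + 1.
Multiplying both sides by 6: x ≡ 6·6 = 36 ≡ 3 (mod 11).
Check: 2·3 = 6 = 0·11 + 6.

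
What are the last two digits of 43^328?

Square-and-reduce mod 100: 43^1≡43, 43^2≡49, 43^4≡1, 43^8≡1, 43^16≡1, 43^32≡1, 43^64≡1, 43^128≡1, 43^256≡1.
Since 328 = 8 + 64 + 256 in binary, 43^328 ≡ 1·1·1 ≡ 1 (mod 100).

01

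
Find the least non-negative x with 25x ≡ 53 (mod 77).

The inverse of 25 mod 77 is 37 (since 25·37 = 925 ≡ 1).
So x ≡ 37·53 = 1961 ≡ 36 (mod 77).

36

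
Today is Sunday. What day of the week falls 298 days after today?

Thursday

298 = 42·7 + 4, so 298 mod 7 = 4.
Sunday + 4 days → Thursday.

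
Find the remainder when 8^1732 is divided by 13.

1

Successive squares of 8 mod 13: 8^1≡8, 8^2≡12, 8^4≡1, 8^8≡1, 8^16≡1, 8^32≡1, 8^64≡1, 8^128≡1, 8^256≡1, 8^512≡1, 8^1024≡1.
1732 = 4 + 64 + 128 + 512 + 1024, so 8^1732 ≡ 1·1·1·1·1 ≡ 1 (mod 13).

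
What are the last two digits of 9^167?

69

Square-and-reduce mod 100: 9^1≡9, 9^2≡81, 9^4≡61, 9^8≡21, 9^16≡41, 9^32≡81, 9^64≡61, 9^128≡21.
Since 167 = 1 + 2 + 4 + 32 + 128 in binary, 9^167 ≡ 9·81·61·81·21 ≡ 69 (mod 100).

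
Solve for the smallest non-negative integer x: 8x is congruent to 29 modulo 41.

19

The inverse of 8 mod 41 is 36 (since 8·36 = 288 ≡ 1).
So x ≡ 36·29 = 1044 ≡ 19 (mod 41).
Check: 8·19 = 152 = 3·41 + 29.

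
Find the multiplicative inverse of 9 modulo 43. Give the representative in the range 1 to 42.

24

43 = 4·9 + 7
9 = 1·7 + 2
7 = 3·2 + 1
2 = 2·1 + 0
Back-substituting gives 9·24 ≡ 1 (mod 43).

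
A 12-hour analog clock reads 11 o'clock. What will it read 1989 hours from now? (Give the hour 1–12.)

8

Dividing 1989 by 12 gives quotient 165 and remainder 9.
11 + 9 → 8 on a 12-hour dial.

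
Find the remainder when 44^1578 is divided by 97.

50

By repeated squaring mod 97: 44^1≡44, 44^2≡93, 44^4≡16, 44^8≡62, 44^16≡61, 44^32≡35, 44^64≡61, 44^128≡35, 44^256≡61, 44^512≡35, 44^1024≡61.
1578 = 2 + 8 + 32 + 512 + 1024, so 44^1578 ≡ 93·62·35·35·61 ≡ 50 (mod 97).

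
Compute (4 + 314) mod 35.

3

Dividing 314 by 35 gives quotient 8 and remainder 34.
(4 + 34) mod 35 = 3.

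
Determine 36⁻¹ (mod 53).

36·28 = 1008 = 19·53 + 1, so 36⁻¹ ≡ 28 (mod 53).

28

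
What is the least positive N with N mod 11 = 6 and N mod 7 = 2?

72

x ≡ 2 (mod 7) gives x ∈ {2, 9, 16, 23, 30, 37, 44, 51, …}.
The first of these with x mod 11 = 6 is 72.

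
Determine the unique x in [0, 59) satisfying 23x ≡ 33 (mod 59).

4

The inverse of 23 mod 59 is 18 (since 23·18 = 414 ≡ 1).
So x ≡ 18·33 = 594 ≡ 4 (mod 59).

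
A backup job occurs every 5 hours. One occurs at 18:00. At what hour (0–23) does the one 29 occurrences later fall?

19

29·5 = 145.
145 = 6·24 + 1, so 145 mod 24 = 1.
(18 + 1) mod 24 = 19.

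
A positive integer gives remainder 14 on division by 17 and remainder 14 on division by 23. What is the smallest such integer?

14

x ≡ 14 (mod 17) gives x ∈ {14}.
The first of these with x mod 23 = 14 is 14.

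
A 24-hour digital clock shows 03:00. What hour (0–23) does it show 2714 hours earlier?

2714 − 113·24 = 2, so 2714 ≡ 2 (mod 24).
(3 − 2) mod 24 = 1.

1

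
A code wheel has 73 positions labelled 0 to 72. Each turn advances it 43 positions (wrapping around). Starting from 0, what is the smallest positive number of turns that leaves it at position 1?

73 = 1·43 + 30
43 = 1·30 + 13
30 = 2·13 + 4
13 = 3·4 + 1
4 = 4·1 + 0
Back-substituting gives 43·17 ≡ 1 (mod 73).

17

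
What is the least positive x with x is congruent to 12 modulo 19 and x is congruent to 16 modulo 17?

x ≡ 16 (mod 17) gives x ∈ {16, 33, 50}.
The first of these with x mod 19 = 12 is 50.

50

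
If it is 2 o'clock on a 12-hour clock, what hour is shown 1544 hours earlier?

6

1544 = 128·12 + 8, so 1544 mod 12 = 8.
2 − 8 → 6 on a 12-hour dial.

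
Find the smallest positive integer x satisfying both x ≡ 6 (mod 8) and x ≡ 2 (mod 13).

54

x ≡ 6 (mod 8) gives x ∈ {6, 14, 22, 30, 38, 46, 54}.
The first of these with x mod 13 = 2 is 54.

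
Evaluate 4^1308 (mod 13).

By repeated squaring mod 13: 4^1≡4, 4^2≡3, 4^4≡9, 4^8≡3, 4^16≡9, 4^32≡3, 4^64≡9, 4^128≡3, 4^256≡9, 4^512≡3, 4^1024≡9.
Since 1308 = 4 + 8 + 16 + 256 + 1024 in binary, 4^1308 ≡ 9·3·9·9·9 ≡ 1 (mod 13).

1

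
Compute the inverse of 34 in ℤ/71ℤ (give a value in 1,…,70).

34·23 = 782 = 11·71 + 1, so 34⁻¹ ≡ 23 (mod 71).

23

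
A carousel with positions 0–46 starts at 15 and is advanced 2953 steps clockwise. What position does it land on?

2953 = 62·47 + 39, so 2953 mod 47 = 39.
(15 + 39) mod 47 = 7.

7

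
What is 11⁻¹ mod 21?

2

21 = 1·11 + 10
11 = 1·10 + 1
10 = 10·1 + 0
Back-substituting gives 11·2 ≡ 1 (mod 21).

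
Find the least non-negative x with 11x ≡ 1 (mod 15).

11⁻¹ ≡ 11 (mod 15) because 11·11 = 121 = 8·15 + 1.
So x ≡ 11·1 = 11 ≡ 11 (mod 15).

11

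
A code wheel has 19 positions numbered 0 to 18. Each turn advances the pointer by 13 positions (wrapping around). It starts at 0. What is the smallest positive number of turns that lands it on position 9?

8

The inverse of 13 mod 19 is 3 (since 13·3 = 39 ≡ 1).
So x ≡ 3·9 = 27 ≡ 8 (mod 19).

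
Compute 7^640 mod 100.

Square-and-reduce mod 100: 7^1≡7, 7^2≡49, 7^4≡1, 7^8≡1, 7^16≡1, 7^32≡1, 7^64≡1, 7^128≡1, 7^256≡1, 7^512≡1.
Since 640 = 128 + 512 in binary, 7^640 ≡ 1·1 ≡ 1 (mod 100).

1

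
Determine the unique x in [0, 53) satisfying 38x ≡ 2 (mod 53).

The inverse of 38 mod 53 is 7 (since 38·7 = 266 ≡ 1).
Multiplying both sides by 7: x ≡ 7·2 = 14 ≡ 14 (mod 53).

14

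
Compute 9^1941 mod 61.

By repeated squaring mod 61: 9^1≡9, 9^2≡20, 9^4≡34, 9^8≡58, 9^16≡9, 9^32≡20, 9^64≡34, 9^128≡58, 9^256≡9, 9^512≡20, 9^1024≡34.
Since 1941 = 1 + 4 + 16 + 128 + 256 + 512 + 1024 in binary, 9^1941 ≡ 9·34·9·58·9·20·34 ≡ 9 (mod 61).

9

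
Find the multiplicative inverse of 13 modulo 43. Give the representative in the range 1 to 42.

10

13·10 = 130 = 3·43 + 1, so 13⁻¹ ≡ 10 (mod 43).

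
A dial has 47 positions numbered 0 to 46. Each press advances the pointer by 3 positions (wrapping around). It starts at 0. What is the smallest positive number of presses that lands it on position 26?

3⁻¹ ≡ 16 (mod 47) because 3·16 = 48 = 1·47 + 1.
Multiplying both sides by 16: x ≡ 16·26 = 416 ≡ 40 (mod 47).

40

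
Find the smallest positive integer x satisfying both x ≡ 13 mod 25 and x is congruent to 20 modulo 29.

x ≡ 13 (mod 25) gives x ∈ {13, 38, 63, 88, 113, 138, 163, 188, …}.
The first of these with x mod 29 = 20 is 513.

513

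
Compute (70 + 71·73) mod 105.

3

71·73 = 5183.
5183 − 49·105 = 38, so 5183 ≡ 38 (mod 105).
(70 + 38) mod 105 = 3.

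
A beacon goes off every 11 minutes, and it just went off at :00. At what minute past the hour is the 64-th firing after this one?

44

64·11 = 704.
704 = 11·60 + 44, so 704 mod 60 = 44.
(0 + 44) mod 60 = 44.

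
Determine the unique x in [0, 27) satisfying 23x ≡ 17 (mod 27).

The inverse of 23 mod 27 is 20 (since 23·20 = 460 ≡ 1).
So x ≡ 20·17 = 340 ≡ 16 (mod 27).

16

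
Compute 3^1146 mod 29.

By repeated squaring mod 29: 3^1≡3, 3^2≡9, 3^4≡23, 3^8≡7, 3^16≡20, 3^32≡23, 3^64≡7, 3^128≡20, 3^256≡23, 3^512≡7, 3^1024≡20.
1146 = 2 + 8 + 16 + 32 + 64 + 1024, so 3^1146 ≡ 9·7·20·23·7·20 ≡ 13 (mod 29).

13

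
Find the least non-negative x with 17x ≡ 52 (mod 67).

The inverse of 17 mod 67 is 4 (since 17·4 = 68 ≡ 1).
Multiplying both sides by 4: x ≡ 4·52 = 208 ≡ 7 (mod 67).

7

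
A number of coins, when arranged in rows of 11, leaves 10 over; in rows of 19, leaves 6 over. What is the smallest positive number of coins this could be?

Since 19·7 ≡ 1 (mod 11), take x = 6 + 19·((10−6)·7 mod 11) = 6 + 19·6 = 120.
Check: 120 mod 11 = 10, 120 mod 19 = 6.

120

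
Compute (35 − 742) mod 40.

13

742 mod 40 = 22 (since 18·40 = 720).
(35 − 22) mod 40 = 13.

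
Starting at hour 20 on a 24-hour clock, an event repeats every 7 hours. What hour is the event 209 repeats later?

209·7 = 1463.
1463 mod 24 = 23 (since 60·24 = 1440).
(20 + 23) mod 24 = 19.

19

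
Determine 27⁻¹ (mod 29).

14

29 = 1·27 + 2
27 = 13·2 + 1
2 = 2·1 + 0
Back-substituting gives 27·14 ≡ 1 (mod 29).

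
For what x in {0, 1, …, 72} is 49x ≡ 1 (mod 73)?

The inverse of 49 mod 73 is 3 (since 49·3 = 147 ≡ 1).
Multiplying both sides by 3: x ≡ 3·1 = 3 ≡ 3 (mod 73).

3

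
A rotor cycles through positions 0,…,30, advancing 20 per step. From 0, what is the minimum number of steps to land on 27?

6

The inverse of 20 mod 31 is 14 (since 20·14 = 280 ≡ 1).
Multiplying both sides by 14: x ≡ 14·27 = 378 ≡ 6 (mod 31).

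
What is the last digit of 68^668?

6

Last digits of 8^n: 8, 4, 2, 6 (period 4).
668 mod 4 = 0, so the last digit matches 8^4 = 6.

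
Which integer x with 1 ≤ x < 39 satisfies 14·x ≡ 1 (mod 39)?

14

14·14 = 196 = 5·39 + 1, so 14⁻¹ ≡ 14 (mod 39).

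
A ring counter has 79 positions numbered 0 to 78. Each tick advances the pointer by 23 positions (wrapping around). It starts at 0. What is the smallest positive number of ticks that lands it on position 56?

23⁻¹ ≡ 55 (mod 79) because 23·55 = 1265 = 16·79 + 1.
Multiplying both sides by 55: x ≡ 55·56 = 3080 ≡ 78 (mod 79).

78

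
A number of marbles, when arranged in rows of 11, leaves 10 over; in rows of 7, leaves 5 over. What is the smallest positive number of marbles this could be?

54

x ≡ 5 (mod 7) gives x ∈ {5, 12, 19, 26, 33, 40, 47, 54}.
The first of these with x mod 11 = 10 is 54.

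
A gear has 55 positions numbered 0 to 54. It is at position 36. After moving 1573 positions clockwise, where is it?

Dividing 1573 by 55 gives quotient 28 and remainder 33.
(36 + 33) mod 55 = 14.

14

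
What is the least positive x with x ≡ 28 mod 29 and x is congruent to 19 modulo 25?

x ≡ 19 (mod 25) gives x ∈ {19, 44, 69, 94, 119, 144}.
The first of these with x mod 29 = 28 is 144.

144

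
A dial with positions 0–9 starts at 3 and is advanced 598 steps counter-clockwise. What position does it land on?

5

Dividing 598 by 10 gives quotient 59 and remainder 8.
(3 − 8) mod 10 = 5.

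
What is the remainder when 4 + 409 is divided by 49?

409 = 8·49 + 17, so 409 mod 49 = 17.
(4 + 17) mod 49 = 21.

21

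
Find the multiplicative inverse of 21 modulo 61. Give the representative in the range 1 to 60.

32

21·32 = 672 = 11·61 + 1, so 21⁻¹ ≡ 32 (mod 61).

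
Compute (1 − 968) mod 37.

968 mod 37 = 6 (since 26·37 = 962).
(1 − 6) mod 37 = 32.

32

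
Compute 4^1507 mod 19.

Successive squares of 4 mod 19: 4^1≡4, 4^2≡16, 4^4≡9, 4^8≡5, 4^16≡6, 4^32≡17, 4^64≡4, 4^128≡16, 4^256≡9, 4^512≡5, 4^1024≡6.
1507 = 1 + 2 + 32 + 64 + 128 + 256 + 1024, so 4^1507 ≡ 4·16·17·4·16·9·6 ≡ 9 (mod 19).

9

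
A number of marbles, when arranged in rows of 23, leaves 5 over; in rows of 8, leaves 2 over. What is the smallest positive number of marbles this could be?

74

Since 8·3 ≡ 1 (mod 23), take x = 2 + 8·((5−2)·3 mod 23) = 2 + 8·9 = 74.
Check: 74 mod 23 = 5, 74 mod 8 = 2.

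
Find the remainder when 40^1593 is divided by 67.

25

Successive squares of 40 mod 67: 40^1≡40, 40^2≡59, 40^4≡64, 40^8≡9, 40^16≡14, 40^32≡62, 40^64≡25, 40^128≡22, 40^256≡15, 40^512≡24, 40^1024≡40.
Since 1593 = 1 + 8 + 16 + 32 + 512 + 1024 in binary, 40^1593 ≡ 40·9·14·62·24·40 ≡ 25 (mod 67).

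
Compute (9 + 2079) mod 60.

48

2079 − 34·60 = 39, so 2079 ≡ 39 (mod 60).
(9 + 39) mod 60 = 48.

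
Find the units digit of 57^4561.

7

The units digit of 57^n cycles with period 4: 7, 9, 3, 1, …
4561 leaves remainder 1 on division by 4, so 57^4561 ends in 7.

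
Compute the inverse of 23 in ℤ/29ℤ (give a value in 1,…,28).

23·24 = 552 = 19·29 + 1, so 23⁻¹ ≡ 24 (mod 29).

24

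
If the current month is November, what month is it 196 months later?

March

196 = 16·12 + 4, so 196 mod 12 = 4.
November + 4 months → March.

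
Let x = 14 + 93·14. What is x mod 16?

93·14 = 1302.
1302 mod 16 = 6 (since 81·16 = 1296).
(14 + 6) mod 16 = 4.

4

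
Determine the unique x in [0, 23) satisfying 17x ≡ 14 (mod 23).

17⁻¹ ≡ 19 (mod 23) because 17·19 = 323 = 14·23 + 1.
So x ≡ 19·14 = 266 ≡ 13 (mod 23).

13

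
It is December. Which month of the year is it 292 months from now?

Dividing 292 by 12 gives quotient 24 and remainder 4.
December + 4 months → April.

April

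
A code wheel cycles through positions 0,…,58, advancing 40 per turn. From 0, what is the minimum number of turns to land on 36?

40⁻¹ ≡ 31 (mod 59) because 40·31 = 1240 = 21·59 + 1.
Multiplying both sides by 31: x ≡ 31·36 = 1116 ≡ 54 (mod 59).

54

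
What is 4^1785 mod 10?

4

Powers of 4 mod 10 repeat with period 2: 4, 6.
1785 leaves remainder 1 on division by 2, so 4^1785 ends in 4.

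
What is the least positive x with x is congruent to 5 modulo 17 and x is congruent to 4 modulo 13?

56

x ≡ 4 (mod 13) gives x ∈ {4, 17, 30, 43, 56}.
The first of these with x mod 17 = 5 is 56.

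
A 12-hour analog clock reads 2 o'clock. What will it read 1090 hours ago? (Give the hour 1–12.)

4

1090 = 90·12 + 10, so 1090 mod 12 = 10.
2 − 10 → 4 on a 12-hour dial.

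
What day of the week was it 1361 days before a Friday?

Tuesday

1361 mod 7 = 3 (since 194·7 = 1358).
Friday − 3 days → Tuesday.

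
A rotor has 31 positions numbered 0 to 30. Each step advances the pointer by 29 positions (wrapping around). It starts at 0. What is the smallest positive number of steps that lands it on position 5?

13

29⁻¹ ≡ 15 (mod 31) because 29·15 = 435 = 14·31 + 1.
Multiplying both sides by 15: x ≡ 15·5 = 75 ≡ 13 (mod 31).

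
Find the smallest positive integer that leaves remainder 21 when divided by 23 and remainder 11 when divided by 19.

182

Since 19·17 ≡ 1 (mod 23), take x = 11 + 19·((21−11)·17 mod 23) = 11 + 19·9 = 182.
Check: 182 mod 23 = 21, 182 mod 19 = 11.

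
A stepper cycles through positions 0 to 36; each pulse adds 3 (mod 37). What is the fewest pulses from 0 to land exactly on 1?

25

37 = 12·3 + 1
3 = 3·1 + 0
Back-substituting gives 3·25 ≡ 1 (mod 37).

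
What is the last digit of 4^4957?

4

Powers of 4 mod 10 repeat with period 2: 4, 6.
4957 leaves remainder 1 on division by 2, so 4^4957 ends in 4.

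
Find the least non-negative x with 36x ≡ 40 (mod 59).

The inverse of 36 mod 59 is 41 (since 36·41 = 1476 ≡ 1).
So x ≡ 41·40 = 1640 ≡ 47 (mod 59).
Check: 36·47 = 1692 = 28·59 + 40.

47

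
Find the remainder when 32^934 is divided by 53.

Successive squares of 32 mod 53: 32^1≡32, 32^2≡17, 32^4≡24, 32^8≡46, 32^16≡49, 32^32≡16, 32^64≡44, 32^128≡28, 32^256≡42, 32^512≡15.
Since 934 = 2 + 4 + 32 + 128 + 256 + 512 in binary, 32^934 ≡ 17·24·16·28·42·15 ≡ 25 (mod 53).

25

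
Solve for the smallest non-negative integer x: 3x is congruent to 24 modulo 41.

8

The inverse of 3 mod 41 is 14 (since 3·14 = 42 ≡ 1).
Multiplying both sides by 14: x ≡ 14·24 = 336 ≡ 8 (mod 41).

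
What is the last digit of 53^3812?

1

The units digit of 53^n cycles with period 4: 3, 9, 7, 1, …
3812 leaves remainder 0 on division by 4, so 53^3812 ends in 1.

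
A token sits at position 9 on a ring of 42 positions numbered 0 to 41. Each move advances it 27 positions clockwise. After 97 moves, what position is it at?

97·27 = 2619.
2619 = 62·42 + 15, so 2619 mod 42 = 15.
(9 + 15) mod 42 = 24.

24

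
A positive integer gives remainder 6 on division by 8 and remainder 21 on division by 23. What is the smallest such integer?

182

x ≡ 6 (mod 8) gives x ∈ {6, 14, 22, 30, 38, 46, 54, 62, …}.
The first of these with x mod 23 = 21 is 182.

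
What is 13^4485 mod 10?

3

Powers of 3 mod 10 repeat with period 4: 3, 9, 7, 1.
4485 leaves remainder 1 on division by 4, so 13^4485 ends in 3.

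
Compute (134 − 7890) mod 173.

29

7890 − 45·173 = 105, so 7890 ≡ 105 (mod 173).
(134 − 105) mod 173 = 29.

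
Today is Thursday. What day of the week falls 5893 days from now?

5893 mod 7 = 6 (since 841·7 = 5887).
Thursday + 6 days → Wednesday.

Wednesday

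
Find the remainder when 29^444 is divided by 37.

1

By repeated squaring mod 37: 29^1≡29, 29^2≡27, 29^4≡26, 29^8≡10, 29^16≡26, 29^32≡10, 29^64≡26, 29^128≡10, 29^256≡26.
444 = 4 + 8 + 16 + 32 + 128 + 256, so 29^444 ≡ 26·10·26·10·10·26 ≡ 1 (mod 37).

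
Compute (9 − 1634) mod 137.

1634 = 11·137 + 127, so 1634 mod 137 = 127.
(9 − 127) mod 137 = 19.

19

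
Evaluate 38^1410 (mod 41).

9

By repeated squaring mod 41: 38^1≡38, 38^2≡9, 38^4≡40, 38^8≡1, 38^16≡1, 38^32≡1, 38^64≡1, 38^128≡1, 38^256≡1, 38^512≡1, 38^1024≡1.
1410 = 2 + 128 + 256 + 1024, so 38^1410 ≡ 9·1·1·1 ≡ 9 (mod 41).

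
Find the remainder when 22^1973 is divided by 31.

3

Square-and-reduce mod 31: 22^1≡22, 22^2≡19, 22^4≡20, 22^8≡28, 22^16≡9, 22^32≡19, 22^64≡20, 22^128≡28, 22^256≡9, 22^512≡19, 22^1024≡20.
Since 1973 = 1 + 4 + 16 + 32 + 128 + 256 + 512 + 1024 in binary, 22^1973 ≡ 22·20·9·19·28·9·19·20 ≡ 3 (mod 31).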